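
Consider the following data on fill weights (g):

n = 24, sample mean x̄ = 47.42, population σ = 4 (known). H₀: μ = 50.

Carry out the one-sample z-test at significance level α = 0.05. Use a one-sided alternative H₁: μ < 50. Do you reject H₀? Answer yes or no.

reject H₀: yes

SE = σ/√n = 4/√24 = 0.8165
z = (x̄−μ₀)/SE = (47.42−50)/0.8165 = -3.1598
p-value (one-sided, H₁ less) = 0.00079
At α=0.05: p < α → reject H₀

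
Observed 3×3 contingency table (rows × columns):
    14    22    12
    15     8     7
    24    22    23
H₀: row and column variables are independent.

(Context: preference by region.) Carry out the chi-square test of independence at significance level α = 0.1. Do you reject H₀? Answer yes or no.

Row totals [48, 30, 69], col totals [53, 52, 42], n=147
χ² = (14−17.31)²/17.31 + (22−16.98)²/16.98 + (12−13.71)²/13.71 + (15−10.82)²/10.82 + (8−10.61)²/10.61 + (7−8.57)²/8.57 + (24−24.88)²/24.88 + (22−24.41)²/24.41 + (23−19.71)²/19.71 = 5.6958
df = 4
p-value (upper-tail) = 0.22305
At α=0.1: p ≥ α → fail to reject H₀

reject H₀: no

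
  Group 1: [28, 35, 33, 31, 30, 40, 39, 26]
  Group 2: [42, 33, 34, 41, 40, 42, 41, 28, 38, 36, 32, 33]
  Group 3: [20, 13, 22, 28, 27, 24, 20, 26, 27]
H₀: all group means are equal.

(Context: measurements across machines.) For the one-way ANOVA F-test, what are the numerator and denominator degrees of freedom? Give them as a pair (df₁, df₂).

k = 3 groups, N = 29 total
df = (k−1, N−k) = (3−1, 29−3) = (2, 26)

degrees of freedom = [2, 26]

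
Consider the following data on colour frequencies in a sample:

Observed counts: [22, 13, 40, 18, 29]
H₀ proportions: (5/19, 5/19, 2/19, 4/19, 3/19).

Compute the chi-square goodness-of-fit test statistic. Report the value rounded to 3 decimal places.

test statistic = 79.203

n = 122; E_i = n·p_i = [32.11, 32.11, 12.84, 25.68, 19.26]
χ² = (22−32.11)²/32.11 + (13−32.11)²/32.11 + (40−12.84)²/12.84 + (18−25.68)²/25.68 + (29−19.26)²/19.26 = 79.2027
df = 4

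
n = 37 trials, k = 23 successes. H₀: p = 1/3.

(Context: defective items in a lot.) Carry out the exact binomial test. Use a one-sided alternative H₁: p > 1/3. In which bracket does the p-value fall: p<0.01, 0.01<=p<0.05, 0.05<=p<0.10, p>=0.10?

p-value bracket: p<0.01

Exact binomial: n=37, k=23, p₀=1/3=0.3333
P(X≥23) from Σ C(n,i)·p₀^i·(1−p₀)^(n−i)
p-value (one-sided, H₁ greater) = 0.00031
→ bracket: p<0.01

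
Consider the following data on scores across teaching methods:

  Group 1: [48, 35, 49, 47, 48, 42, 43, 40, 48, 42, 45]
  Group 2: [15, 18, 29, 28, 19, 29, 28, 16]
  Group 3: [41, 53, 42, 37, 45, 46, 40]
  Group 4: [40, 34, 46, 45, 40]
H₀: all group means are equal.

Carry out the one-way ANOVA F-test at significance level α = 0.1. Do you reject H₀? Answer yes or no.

Group means [44.27, 22.75, 43.43, 41.00], grand mean 38.000
SSB = Σnᵢ(x̄ᵢ−x̄)² = 2544.604; SSW = ΣΣ(x−x̄ᵢ)² = 717.396
MSB = 2544.604/3 = 848.2013; MSW = 717.396/27 = 26.5702
F = MSB/MSW = 31.9230
df = (3, 27)
p-value (upper-tail) = 0.00000
At α=0.1: p < α → reject H₀

reject H₀: yes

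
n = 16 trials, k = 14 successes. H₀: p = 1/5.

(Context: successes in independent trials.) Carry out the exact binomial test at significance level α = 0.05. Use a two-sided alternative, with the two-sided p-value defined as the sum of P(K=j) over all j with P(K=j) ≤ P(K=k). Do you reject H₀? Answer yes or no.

Exact binomial: n=16, k=14, p₀=1/5=0.2000
P(X=j) = C(n,j)·p₀^j·(1−p₀)^(n−j); p = Σ P(X=j) over j with P(X=j) ≤ P(X=14)
p-value (two-sided) = 0.00000
At α=0.05: p < α → reject H₀

reject H₀: yes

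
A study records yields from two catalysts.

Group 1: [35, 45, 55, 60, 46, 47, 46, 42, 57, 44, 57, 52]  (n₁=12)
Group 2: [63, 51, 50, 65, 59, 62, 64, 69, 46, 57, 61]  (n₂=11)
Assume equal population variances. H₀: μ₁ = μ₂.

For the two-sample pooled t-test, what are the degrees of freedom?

df = n₁ + n₂ − 2 = 12 + 11 − 2 = 21

degrees of freedom = 21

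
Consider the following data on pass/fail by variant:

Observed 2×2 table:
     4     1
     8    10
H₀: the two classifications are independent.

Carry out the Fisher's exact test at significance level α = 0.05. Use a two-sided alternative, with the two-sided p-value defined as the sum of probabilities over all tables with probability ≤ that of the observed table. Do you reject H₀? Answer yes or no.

reject H₀: no

Margins: r₁=5, r₂=18, c₁=12, c₂=11, n=23
p_obs = C(5,4)·C(18,8)/C(23,12); sum pmf over tables with pmf ≤ p_obs
p-value (two-sided) = 0.31677
At α=0.05: p ≥ α → fail to reject H₀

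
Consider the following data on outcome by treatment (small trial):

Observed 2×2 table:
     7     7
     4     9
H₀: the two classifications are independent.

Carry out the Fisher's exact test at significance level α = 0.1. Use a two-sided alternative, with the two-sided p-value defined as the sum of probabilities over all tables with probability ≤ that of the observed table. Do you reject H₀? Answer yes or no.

reject H₀: no

Margins: r₁=14, r₂=13, c₁=11, c₂=16, n=27
p_obs = C(14,7)·C(13,4)/C(27,11); sum pmf over tables with pmf ≤ p_obs
p-value (two-sided) = 0.44007
At α=0.1: p ≥ α → fail to reject H₀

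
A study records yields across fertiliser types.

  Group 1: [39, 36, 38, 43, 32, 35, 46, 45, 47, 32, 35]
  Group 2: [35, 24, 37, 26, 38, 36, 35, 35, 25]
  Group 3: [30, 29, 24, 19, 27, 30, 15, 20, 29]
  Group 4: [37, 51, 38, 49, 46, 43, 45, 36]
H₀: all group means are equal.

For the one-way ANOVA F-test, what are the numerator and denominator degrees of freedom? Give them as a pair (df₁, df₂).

k = 4 groups, N = 37 total
df = (k−1, N−k) = (4−1, 37−4) = (3, 33)

degrees of freedom = [3, 33]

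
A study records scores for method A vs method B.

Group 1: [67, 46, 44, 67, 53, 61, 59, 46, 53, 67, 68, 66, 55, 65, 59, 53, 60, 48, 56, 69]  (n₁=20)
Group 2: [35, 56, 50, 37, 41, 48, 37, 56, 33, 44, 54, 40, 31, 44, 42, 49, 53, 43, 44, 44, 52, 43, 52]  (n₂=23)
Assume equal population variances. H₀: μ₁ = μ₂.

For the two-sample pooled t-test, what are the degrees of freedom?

df = n₁ + n₂ − 2 = 20 + 23 − 2 = 41

degrees of freedom = 41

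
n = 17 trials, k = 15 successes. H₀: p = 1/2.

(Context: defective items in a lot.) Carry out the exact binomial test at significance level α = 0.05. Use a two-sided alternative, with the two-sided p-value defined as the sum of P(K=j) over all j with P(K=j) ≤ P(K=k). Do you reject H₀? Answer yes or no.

Exact binomial: n=17, k=15, p₀=1/2=0.5000
P(X=j) = C(n,j)·p₀^j·(1−p₀)^(n−j); p = Σ P(X=j) over j with P(X=j) ≤ P(X=15)
p-value (two-sided) = 0.00235
At α=0.05: p < α → reject H₀

reject H₀: yes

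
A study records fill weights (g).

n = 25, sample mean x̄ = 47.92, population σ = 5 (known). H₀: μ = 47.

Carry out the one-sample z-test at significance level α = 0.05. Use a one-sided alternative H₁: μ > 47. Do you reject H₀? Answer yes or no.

SE = σ/√n = 5/√25 = 1.0000
z = (x̄−μ₀)/SE = (47.92−47)/1.0000 = 0.9200
p-value (one-sided, H₁ greater) = 0.17879
At α=0.05: p ≥ α → fail to reject H₀

reject H₀: no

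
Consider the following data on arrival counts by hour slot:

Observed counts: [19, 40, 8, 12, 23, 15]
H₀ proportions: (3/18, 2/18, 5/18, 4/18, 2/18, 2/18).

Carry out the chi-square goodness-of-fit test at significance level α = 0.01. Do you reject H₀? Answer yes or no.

reject H₀: yes

n = 117; E_i = n·p_i = [19.50, 13.00, 32.50, 26.00, 13.00, 13.00]
χ² = (19−19.50)²/19.50 + (40−13.00)²/13.00 + (8−32.50)²/32.50 + (12−26.00)²/26.00 + (23−13.00)²/13.00 + (15−13.00)²/13.00 = 90.0974
df = 5
p-value (upper-tail) = 0.00000
At α=0.01: p < α → reject H₀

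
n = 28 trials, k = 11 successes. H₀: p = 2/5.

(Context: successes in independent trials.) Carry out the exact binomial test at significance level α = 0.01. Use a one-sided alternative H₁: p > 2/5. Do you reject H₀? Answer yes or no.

Exact binomial: n=28, k=11, p₀=2/5=0.4000
P(X≥11) from Σ C(n,i)·p₀^i·(1−p₀)^(n−i)
p-value (one-sided, H₁ greater) = 0.60143
At α=0.01: p ≥ α → fail to reject H₀

reject H₀: no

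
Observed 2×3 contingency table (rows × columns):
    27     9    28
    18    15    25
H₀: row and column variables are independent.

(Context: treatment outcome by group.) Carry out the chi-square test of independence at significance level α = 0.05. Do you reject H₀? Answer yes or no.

reject H₀: no

Row totals [64, 58], col totals [45, 24, 53], n=122
χ² = (27−23.61)²/23.61 + (9−12.59)²/12.59 + (28−27.80)²/27.80 + (18−21.39)²/21.39 + (15−11.41)²/11.41 + (25−25.20)²/25.20 = 3.1824
df = 2
p-value (upper-tail) = 0.20368
At α=0.05: p ≥ α → fail to reject H₀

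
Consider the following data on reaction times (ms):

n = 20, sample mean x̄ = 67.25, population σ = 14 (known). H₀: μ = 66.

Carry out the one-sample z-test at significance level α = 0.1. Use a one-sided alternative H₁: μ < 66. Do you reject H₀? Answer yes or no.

reject H₀: no

SE = σ/√n = 14/√20 = 3.1305
z = (x̄−μ₀)/SE = (67.25−66)/3.1305 = 0.3993
p-value (one-sided, H₁ less) = 0.65516
At α=0.1: p ≥ α → fail to reject H₀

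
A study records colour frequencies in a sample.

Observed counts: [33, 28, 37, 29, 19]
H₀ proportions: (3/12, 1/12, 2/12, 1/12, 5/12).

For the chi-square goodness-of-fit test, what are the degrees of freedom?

degrees of freedom = 4

df = k − 1 = 5 − 1 = 4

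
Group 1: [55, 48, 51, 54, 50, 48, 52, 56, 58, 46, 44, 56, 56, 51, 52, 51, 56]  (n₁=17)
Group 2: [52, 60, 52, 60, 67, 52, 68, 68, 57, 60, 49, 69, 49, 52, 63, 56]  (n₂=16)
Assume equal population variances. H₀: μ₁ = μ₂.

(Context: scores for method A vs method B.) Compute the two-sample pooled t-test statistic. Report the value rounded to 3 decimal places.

x̄₁=52.000, s₁=3.969, n₁=17
x̄₂=58.375, s₂=7.060, n₂=16
s_p² = [16·3.969² + 15·7.060²]/31 = 32.2500
SE = √(s_p²·(1/17+1/16)) = 1.9781
t = (52.000−58.375)/1.9781 = -3.2229
df = 31

test statistic = -3.223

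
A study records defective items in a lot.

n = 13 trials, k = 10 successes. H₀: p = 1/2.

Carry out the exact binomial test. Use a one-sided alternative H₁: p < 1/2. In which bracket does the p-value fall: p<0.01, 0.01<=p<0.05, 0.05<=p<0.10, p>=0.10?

p-value bracket: p>=0.10

Exact binomial: n=13, k=10, p₀=1/2=0.5000
P(X≤10) from Σ C(n,i)·p₀^i·(1−p₀)^(n−i)
p-value (one-sided, H₁ less) = 0.98877
→ bracket: p>=0.10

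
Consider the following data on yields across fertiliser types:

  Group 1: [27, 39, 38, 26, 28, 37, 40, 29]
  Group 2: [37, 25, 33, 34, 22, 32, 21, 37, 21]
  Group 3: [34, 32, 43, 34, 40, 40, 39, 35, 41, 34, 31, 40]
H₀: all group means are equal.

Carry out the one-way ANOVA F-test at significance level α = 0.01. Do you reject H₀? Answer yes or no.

Group means [33.00, 29.11, 36.92], grand mean 33.414
SSB = Σnᵢ(x̄ᵢ−x̄)² = 315.229; SSW = ΣΣ(x−x̄ᵢ)² = 797.806
MSB = 315.229/2 = 157.6145; MSW = 797.806/26 = 30.6848
F = MSB/MSW = 5.1366
df = (2, 26)
p-value (upper-tail) = 0.01318
At α=0.01: p ≥ α → fail to reject H₀

reject H₀: no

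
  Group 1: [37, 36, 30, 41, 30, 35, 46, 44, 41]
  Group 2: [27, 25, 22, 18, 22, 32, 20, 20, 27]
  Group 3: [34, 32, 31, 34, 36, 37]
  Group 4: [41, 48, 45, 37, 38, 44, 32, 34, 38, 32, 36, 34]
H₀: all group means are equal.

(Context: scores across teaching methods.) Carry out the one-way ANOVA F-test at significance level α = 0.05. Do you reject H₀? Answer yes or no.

Group means [37.78, 23.67, 34.00, 38.25], grand mean 33.778
SSB = Σnᵢ(x̄ᵢ−x̄)² = 1304.417; SSW = ΣΣ(x−x̄ᵢ)² = 745.806
MSB = 1304.417/3 = 434.8056; MSW = 745.806/32 = 23.3064
F = MSB/MSW = 18.6560
df = (3, 32)
p-value (upper-tail) = 0.00000
At α=0.05: p < α → reject H₀

reject H₀: yes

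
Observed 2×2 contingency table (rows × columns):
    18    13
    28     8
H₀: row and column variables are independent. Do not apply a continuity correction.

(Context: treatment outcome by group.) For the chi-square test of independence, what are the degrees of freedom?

degrees of freedom = 1

df = (r−1)(c−1) = (2−1)·(2−1) = 1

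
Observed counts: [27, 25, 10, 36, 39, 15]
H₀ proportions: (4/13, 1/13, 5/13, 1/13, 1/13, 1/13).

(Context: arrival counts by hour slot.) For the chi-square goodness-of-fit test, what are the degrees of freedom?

df = k − 1 = 6 − 1 = 5

degrees of freedom = 5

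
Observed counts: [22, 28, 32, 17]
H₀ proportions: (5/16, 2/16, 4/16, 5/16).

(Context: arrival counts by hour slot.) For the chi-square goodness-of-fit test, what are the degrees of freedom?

df = k − 1 = 4 − 1 = 3

degrees of freedom = 3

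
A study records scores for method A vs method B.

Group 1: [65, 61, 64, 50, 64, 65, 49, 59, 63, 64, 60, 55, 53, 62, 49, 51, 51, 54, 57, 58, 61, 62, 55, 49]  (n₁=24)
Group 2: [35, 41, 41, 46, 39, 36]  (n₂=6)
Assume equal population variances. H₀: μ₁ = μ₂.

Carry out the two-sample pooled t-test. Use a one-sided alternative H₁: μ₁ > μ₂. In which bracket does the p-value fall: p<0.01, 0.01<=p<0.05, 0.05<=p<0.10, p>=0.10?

p-value bracket: p<0.01

x̄₁=57.542, s₁=5.695, n₁=24
x̄₂=39.667, s₂=3.983, n₂=6
s_p² = [23·5.695² + 5·3.983²]/28 = 29.4747
SE = √(s_p²·(1/24+1/6)) = 2.4780
t = (57.542−39.667)/2.4780 = 7.2134
df = 28
p-value (one-sided, H₁ greater) = 0.00000
→ bracket: p<0.01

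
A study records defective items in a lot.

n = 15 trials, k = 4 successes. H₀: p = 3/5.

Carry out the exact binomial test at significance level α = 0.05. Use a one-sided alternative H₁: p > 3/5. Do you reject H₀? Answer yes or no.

reject H₀: no

Exact binomial: n=15, k=4, p₀=3/5=0.6000
P(X≥4) from Σ C(n,i)·p₀^i·(1−p₀)^(n−i)
p-value (one-sided, H₁ greater) = 0.99807
At α=0.05: p ≥ α → fail to reject H₀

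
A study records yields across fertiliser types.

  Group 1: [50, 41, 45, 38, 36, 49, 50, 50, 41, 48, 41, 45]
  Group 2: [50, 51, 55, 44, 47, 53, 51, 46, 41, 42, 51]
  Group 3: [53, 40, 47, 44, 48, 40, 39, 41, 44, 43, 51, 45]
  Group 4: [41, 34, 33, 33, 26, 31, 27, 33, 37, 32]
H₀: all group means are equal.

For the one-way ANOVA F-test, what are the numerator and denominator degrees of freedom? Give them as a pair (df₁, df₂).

degrees of freedom = [3, 41]

k = 4 groups, N = 45 total
df = (k−1, N−k) = (4−1, 45−4) = (3, 41)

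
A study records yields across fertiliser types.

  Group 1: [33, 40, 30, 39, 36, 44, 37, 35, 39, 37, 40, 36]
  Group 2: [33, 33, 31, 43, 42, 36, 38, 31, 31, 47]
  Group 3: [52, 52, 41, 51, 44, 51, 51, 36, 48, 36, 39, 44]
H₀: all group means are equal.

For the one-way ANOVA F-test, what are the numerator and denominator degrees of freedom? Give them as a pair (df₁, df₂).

degrees of freedom = [2, 31]

k = 3 groups, N = 34 total
df = (k−1, N−k) = (3−1, 34−3) = (2, 31)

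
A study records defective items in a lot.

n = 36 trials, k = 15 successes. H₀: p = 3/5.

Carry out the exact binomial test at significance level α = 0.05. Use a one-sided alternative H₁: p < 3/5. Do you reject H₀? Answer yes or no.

Exact binomial: n=36, k=15, p₀=3/5=0.6000
P(X≤15) from Σ C(n,i)·p₀^i·(1−p₀)^(n−i)
p-value (one-sided, H₁ less) = 0.01997
At α=0.05: p < α → reject H₀

reject H₀: yes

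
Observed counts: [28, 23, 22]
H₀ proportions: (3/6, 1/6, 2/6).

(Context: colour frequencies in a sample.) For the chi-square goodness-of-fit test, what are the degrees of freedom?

degrees of freedom = 2

df = k − 1 = 3 − 1 = 2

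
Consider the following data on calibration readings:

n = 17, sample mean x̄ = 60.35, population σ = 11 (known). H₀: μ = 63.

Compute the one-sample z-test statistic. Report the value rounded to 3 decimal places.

SE = σ/√n = 11/√17 = 2.6679
z = (x̄−μ₀)/SE = (60.35−63)/2.6679 = -0.9933

test statistic = -0.993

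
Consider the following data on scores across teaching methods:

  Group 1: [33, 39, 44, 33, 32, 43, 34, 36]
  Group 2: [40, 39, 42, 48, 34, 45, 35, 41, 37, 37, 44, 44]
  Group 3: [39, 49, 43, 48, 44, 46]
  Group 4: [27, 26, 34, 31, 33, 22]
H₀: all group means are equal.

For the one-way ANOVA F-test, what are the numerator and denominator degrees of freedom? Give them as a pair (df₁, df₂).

k = 4 groups, N = 32 total
df = (k−1, N−k) = (4−1, 32−4) = (3, 28)

degrees of freedom = [3, 28]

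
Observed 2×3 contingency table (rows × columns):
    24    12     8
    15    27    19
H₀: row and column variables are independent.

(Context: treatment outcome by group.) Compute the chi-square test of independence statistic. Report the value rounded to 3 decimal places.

test statistic = 9.833

Row totals [44, 61], col totals [39, 39, 27], n=105
χ² = (24−16.34)²/16.34 + (12−16.34)²/16.34 + (8−11.31)²/11.31 + (15−22.66)²/22.66 + (27−22.66)²/22.66 + (19−15.69)²/15.69 = 9.8330
df = 2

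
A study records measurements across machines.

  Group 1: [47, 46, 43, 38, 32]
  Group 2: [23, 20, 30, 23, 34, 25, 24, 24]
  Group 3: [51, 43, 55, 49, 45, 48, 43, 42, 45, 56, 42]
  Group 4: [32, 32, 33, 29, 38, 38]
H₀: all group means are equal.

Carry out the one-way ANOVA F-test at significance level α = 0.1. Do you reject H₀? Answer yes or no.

Group means [41.20, 25.38, 47.18, 33.67], grand mean 37.667
SSB = Σnᵢ(x̄ᵢ−x̄)² = 2363.022; SSW = ΣΣ(x−x̄ᵢ)² = 615.645
MSB = 2363.022/3 = 787.6740; MSW = 615.645/26 = 23.6786
F = MSB/MSW = 33.2652
df = (3, 26)
p-value (upper-tail) = 0.00000
At α=0.1: p < α → reject H₀

reject H₀: yes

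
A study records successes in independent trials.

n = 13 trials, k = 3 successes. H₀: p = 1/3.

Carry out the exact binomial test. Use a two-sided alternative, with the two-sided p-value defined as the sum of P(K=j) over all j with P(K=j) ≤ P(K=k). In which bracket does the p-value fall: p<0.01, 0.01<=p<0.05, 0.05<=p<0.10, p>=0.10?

Exact binomial: n=13, k=3, p₀=1/3=0.3333
P(X=j) = C(n,j)·p₀^j·(1−p₀)^(n−j); p = Σ P(X=j) over j with P(X=j) ≤ P(X=3)
p-value (two-sided) = 0.56373
→ bracket: p>=0.10

p-value bracket: p>=0.10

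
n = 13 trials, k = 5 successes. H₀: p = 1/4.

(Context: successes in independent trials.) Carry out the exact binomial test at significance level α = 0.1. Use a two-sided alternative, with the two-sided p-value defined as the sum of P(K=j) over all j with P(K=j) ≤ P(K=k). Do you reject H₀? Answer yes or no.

reject H₀: no

Exact binomial: n=13, k=5, p₀=1/4=0.2500
P(X=j) = C(n,j)·p₀^j·(1−p₀)^(n−j); p = Σ P(X=j) over j with P(X=j) ≤ P(X=5)
p-value (two-sided) = 0.33274
At α=0.1: p ≥ α → fail to reject H₀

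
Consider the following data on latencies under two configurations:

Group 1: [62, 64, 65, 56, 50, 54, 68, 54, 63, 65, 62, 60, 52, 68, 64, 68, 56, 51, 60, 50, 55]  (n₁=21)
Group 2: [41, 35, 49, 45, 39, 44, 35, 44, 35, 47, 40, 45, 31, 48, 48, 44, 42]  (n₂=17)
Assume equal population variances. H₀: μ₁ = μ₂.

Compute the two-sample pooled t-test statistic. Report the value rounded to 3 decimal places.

test statistic = 9.233

x̄₁=59.381, s₁=6.152, n₁=21
x̄₂=41.882, s₂=5.349, n₂=17
s_p² = [20·6.152² + 16·5.349²]/36 = 33.7421
SE = √(s_p²·(1/21+1/17)) = 1.8952
t = (59.381−41.882)/1.8952 = 9.2333
df = 36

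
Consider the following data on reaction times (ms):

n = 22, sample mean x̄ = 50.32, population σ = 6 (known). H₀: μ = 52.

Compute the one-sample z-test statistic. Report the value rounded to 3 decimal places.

test statistic = -1.313

SE = σ/√n = 6/√22 = 1.2792
z = (x̄−μ₀)/SE = (50.32−52)/1.2792 = -1.3133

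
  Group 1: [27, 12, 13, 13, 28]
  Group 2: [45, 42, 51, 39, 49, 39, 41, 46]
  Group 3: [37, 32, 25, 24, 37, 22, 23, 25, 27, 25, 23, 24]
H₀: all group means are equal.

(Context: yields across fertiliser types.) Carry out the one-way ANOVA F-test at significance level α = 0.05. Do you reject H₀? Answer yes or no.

reject H₀: yes

Group means [18.60, 44.00, 27.00], grand mean 30.760
SSB = Σnᵢ(x̄ᵢ−x̄)² = 2311.360; SSW = ΣΣ(x−x̄ᵢ)² = 719.200
MSB = 2311.360/2 = 1155.6800; MSW = 719.200/22 = 32.6909
F = MSB/MSW = 35.3517
df = (2, 22)
p-value (upper-tail) = 0.00000
At α=0.05: p < α → reject H₀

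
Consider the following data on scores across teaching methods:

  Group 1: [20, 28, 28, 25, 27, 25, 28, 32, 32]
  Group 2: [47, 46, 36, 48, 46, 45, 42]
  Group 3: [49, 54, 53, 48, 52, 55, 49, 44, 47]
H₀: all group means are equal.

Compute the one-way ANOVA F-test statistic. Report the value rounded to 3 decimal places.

Group means [27.22, 44.29, 50.11], grand mean 40.240
SSB = Σnᵢ(x̄ᵢ−x̄)² = 2516.687; SSW = ΣΣ(x−x̄ᵢ)² = 315.873
MSB = 2516.687/2 = 1258.3435; MSW = 315.873/22 = 14.3579
F = MSB/MSW = 87.6414
df = (2, 22)

test statistic = 87.641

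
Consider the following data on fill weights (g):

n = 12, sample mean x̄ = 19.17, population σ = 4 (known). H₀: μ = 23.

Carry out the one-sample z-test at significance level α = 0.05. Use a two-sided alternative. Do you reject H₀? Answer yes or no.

SE = σ/√n = 4/√12 = 1.1547
z = (x̄−μ₀)/SE = (19.17−23)/1.1547 = -3.3169
p-value (two-sided) = 0.00091
At α=0.05: p < α → reject H₀

reject H₀: yes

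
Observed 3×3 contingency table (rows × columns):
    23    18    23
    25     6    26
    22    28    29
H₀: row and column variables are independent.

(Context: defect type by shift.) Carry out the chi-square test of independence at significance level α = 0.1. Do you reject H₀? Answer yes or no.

reject H₀: yes

Row totals [64, 57, 79], col totals [70, 52, 78], n=200
χ² = (23−22.40)²/22.40 + (18−16.64)²/16.64 + (23−24.96)²/24.96 + (25−19.95)²/19.95 + (6−14.82)²/14.82 + (26−22.23)²/22.23 + (22−27.65)²/27.65 + (28−20.54)²/20.54 + (29−30.81)²/30.81 = 11.4182
df = 4
p-value (upper-tail) = 0.02224
At α=0.1: p < α → reject H₀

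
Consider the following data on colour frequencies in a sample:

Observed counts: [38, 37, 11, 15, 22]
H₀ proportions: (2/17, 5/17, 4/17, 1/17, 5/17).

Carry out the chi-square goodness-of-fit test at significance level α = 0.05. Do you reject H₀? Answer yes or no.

reject H₀: yes

n = 123; E_i = n·p_i = [14.47, 36.18, 28.94, 7.24, 36.18]
χ² = (38−14.47)²/14.47 + (37−36.18)²/36.18 + (11−28.94)²/28.94 + (15−7.24)²/7.24 + (22−36.18)²/36.18 = 63.2882
df = 4
p-value (upper-tail) = 0.00000
At α=0.05: p < α → reject H₀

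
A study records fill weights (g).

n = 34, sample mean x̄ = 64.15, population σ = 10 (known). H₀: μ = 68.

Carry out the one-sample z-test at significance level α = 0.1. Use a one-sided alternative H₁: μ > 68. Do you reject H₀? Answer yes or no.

reject H₀: no

SE = σ/√n = 10/√34 = 1.7150
z = (x̄−μ₀)/SE = (64.15−68)/1.7150 = -2.2449
p-value (one-sided, H₁ greater) = 0.98761
At α=0.1: p ≥ α → fail to reject H₀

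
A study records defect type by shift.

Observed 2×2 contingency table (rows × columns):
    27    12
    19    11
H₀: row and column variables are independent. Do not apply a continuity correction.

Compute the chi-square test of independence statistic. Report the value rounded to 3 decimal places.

test statistic = 0.265

Row totals [39, 30], col totals [46, 23], n=69
χ² = (27−26.00)²/26.00 + (12−13.00)²/13.00 + (19−20.00)²/20.00 + (11−10.00)²/10.00 = 0.2654
df = 1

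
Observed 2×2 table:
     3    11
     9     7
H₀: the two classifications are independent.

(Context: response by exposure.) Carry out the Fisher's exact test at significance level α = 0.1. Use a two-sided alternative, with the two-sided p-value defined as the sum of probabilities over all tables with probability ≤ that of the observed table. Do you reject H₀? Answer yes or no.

Margins: r₁=14, r₂=16, c₁=12, c₂=18, n=30
p_obs = C(14,3)·C(16,9)/C(30,12); sum pmf over tables with pmf ≤ p_obs
p-value (two-sided) = 0.07172
At α=0.1: p < α → reject H₀

reject H₀: yes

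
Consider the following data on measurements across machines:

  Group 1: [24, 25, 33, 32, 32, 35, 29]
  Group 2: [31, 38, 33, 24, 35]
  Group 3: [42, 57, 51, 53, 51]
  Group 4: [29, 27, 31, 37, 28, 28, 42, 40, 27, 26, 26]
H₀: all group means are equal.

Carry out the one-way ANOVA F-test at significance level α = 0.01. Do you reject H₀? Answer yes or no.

reject H₀: yes

Group means [30.00, 32.20, 50.80, 31.00], grand mean 34.500
SSB = Σnᵢ(x̄ᵢ−x̄)² = 1631.400; SSW = ΣΣ(x−x̄ᵢ)² = 677.600
MSB = 1631.400/3 = 543.8000; MSW = 677.600/24 = 28.2333
F = MSB/MSW = 19.2609
df = (3, 24)
p-value (upper-tail) = 0.00000
At α=0.01: p < α → reject H₀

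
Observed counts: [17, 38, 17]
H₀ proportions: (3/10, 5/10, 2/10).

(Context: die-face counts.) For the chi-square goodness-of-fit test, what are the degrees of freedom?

df = k − 1 = 3 − 1 = 2

degrees of freedom = 2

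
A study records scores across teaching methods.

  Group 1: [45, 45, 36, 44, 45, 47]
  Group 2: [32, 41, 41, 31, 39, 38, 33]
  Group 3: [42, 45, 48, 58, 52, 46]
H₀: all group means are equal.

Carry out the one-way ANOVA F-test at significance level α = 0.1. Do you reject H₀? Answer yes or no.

Group means [43.67, 36.43, 48.50], grand mean 42.526
SSB = Σnᵢ(x̄ᵢ−x̄)² = 482.189; SSW = ΣΣ(x−x̄ᵢ)² = 350.548
MSB = 482.189/2 = 241.0946; MSW = 350.548/16 = 21.9092
F = MSB/MSW = 11.0043
df = (2, 16)
p-value (upper-tail) = 0.00099
At α=0.1: p < α → reject H₀

reject H₀: yes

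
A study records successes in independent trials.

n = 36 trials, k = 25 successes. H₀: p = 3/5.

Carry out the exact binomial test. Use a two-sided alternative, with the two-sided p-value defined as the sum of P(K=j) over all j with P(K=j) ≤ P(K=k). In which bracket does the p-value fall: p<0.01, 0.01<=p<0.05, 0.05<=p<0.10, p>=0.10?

p-value bracket: p>=0.10

Exact binomial: n=36, k=25, p₀=3/5=0.6000
P(X=j) = C(n,j)·p₀^j·(1−p₀)^(n−j); p = Σ P(X=j) over j with P(X=j) ≤ P(X=25)
p-value (two-sided) = 0.30799
→ bracket: p>=0.10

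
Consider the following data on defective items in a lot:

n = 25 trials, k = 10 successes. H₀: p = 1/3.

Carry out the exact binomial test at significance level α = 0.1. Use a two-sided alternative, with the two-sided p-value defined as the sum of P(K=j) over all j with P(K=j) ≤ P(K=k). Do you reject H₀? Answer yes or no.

Exact binomial: n=25, k=10, p₀=1/3=0.3333
P(X=j) = C(n,j)·p₀^j·(1−p₀)^(n−j); p = Σ P(X=j) over j with P(X=j) ≤ P(X=10)
p-value (two-sided) = 0.52594
At α=0.1: p ≥ α → fail to reject H₀

reject H₀: no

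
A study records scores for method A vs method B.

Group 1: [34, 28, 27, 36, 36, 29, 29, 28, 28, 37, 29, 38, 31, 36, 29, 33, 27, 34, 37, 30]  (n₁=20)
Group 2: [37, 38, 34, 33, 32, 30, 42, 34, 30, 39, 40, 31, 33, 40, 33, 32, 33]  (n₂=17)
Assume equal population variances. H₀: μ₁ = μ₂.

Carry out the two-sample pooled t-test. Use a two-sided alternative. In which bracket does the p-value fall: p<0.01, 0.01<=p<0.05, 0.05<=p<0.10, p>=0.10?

p-value bracket: 0.01<=p<0.05

x̄₁=31.800, s₁=3.847, n₁=20
x̄₂=34.765, s₂=3.784, n₂=17
s_p² = [19·3.847² + 16·3.784²]/35 = 14.5788
SE = √(s_p²·(1/20+1/17)) = 1.2596
t = (31.800−34.765)/1.2596 = -2.3537
df = 35
p-value (two-sided) = 0.02433
→ bracket: 0.01<=p<0.05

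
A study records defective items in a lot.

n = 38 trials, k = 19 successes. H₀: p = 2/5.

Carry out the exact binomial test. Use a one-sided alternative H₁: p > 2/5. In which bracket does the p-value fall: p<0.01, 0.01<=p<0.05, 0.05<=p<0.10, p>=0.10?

p-value bracket: p>=0.10

Exact binomial: n=38, k=19, p₀=2/5=0.4000
P(X≥19) from Σ C(n,i)·p₀^i·(1−p₀)^(n−i)
p-value (one-sided, H₁ greater) = 0.13758
→ bracket: p>=0.10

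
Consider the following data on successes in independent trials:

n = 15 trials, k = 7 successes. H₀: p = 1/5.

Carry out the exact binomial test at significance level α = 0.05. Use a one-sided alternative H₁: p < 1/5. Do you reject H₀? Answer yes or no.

reject H₀: no

Exact binomial: n=15, k=7, p₀=1/5=0.2000
P(X≤7) from Σ C(n,i)·p₀^i·(1−p₀)^(n−i)
p-value (one-sided, H₁ less) = 0.99576
At α=0.05: p ≥ α → fail to reject H₀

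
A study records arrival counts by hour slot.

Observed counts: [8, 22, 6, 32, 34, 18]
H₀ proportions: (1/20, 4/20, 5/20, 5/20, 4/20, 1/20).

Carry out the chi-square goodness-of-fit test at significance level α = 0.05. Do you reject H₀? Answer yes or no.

n = 120; E_i = n·p_i = [6.00, 24.00, 30.00, 30.00, 24.00, 6.00]
χ² = (8−6.00)²/6.00 + (22−24.00)²/24.00 + (6−30.00)²/30.00 + (32−30.00)²/30.00 + (34−24.00)²/24.00 + (18−6.00)²/6.00 = 48.3333
df = 5
p-value (upper-tail) = 0.00000
At α=0.05: p < α → reject H₀

reject H₀: yes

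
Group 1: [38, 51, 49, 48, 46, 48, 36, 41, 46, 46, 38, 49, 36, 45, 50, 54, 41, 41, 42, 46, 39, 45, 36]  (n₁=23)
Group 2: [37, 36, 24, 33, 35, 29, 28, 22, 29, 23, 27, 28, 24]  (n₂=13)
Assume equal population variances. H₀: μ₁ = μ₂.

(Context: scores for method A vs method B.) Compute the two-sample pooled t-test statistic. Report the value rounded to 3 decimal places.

x̄₁=43.957, s₁=5.244, n₁=23
x̄₂=28.846, s₂=5.047, n₂=13
s_p² = [22·5.244² + 12·5.047²]/34 = 26.7838
SE = √(s_p²·(1/23+1/13)) = 1.7958
t = (43.957−28.846)/1.7958 = 8.4144
df = 34

test statistic = 8.414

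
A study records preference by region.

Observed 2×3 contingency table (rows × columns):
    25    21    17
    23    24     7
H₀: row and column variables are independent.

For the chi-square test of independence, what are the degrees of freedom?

degrees of freedom = 2

df = (r−1)(c−1) = (2−1)·(3−1) = 2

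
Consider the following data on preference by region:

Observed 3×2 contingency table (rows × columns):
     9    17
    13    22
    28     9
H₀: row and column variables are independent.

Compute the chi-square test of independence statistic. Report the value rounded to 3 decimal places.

test statistic = 14.498

Row totals [26, 35, 37], col totals [50, 48], n=98
χ² = (9−13.27)²/13.27 + (17−12.73)²/12.73 + (13−17.86)²/17.86 + (22−17.14)²/17.14 + (28−18.88)²/18.88 + (9−18.12)²/18.12 = 14.4978
df = 2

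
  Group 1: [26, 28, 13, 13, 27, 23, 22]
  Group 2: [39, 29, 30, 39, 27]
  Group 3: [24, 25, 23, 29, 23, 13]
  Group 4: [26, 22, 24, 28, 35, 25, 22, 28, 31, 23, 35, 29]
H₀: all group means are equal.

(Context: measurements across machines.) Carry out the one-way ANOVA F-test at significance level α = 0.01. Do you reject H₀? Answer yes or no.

Group means [21.71, 32.80, 22.83, 27.33], grand mean 26.033
SSB = Σnᵢ(x̄ᵢ−x̄)² = 441.238; SSW = ΣΣ(x−x̄ᵢ)² = 741.729
MSB = 441.238/3 = 147.0794; MSW = 741.729/26 = 28.5280
F = MSB/MSW = 5.1556
df = (3, 26)
p-value (upper-tail) = 0.00625
At α=0.01: p < α → reject H₀

reject H₀: yes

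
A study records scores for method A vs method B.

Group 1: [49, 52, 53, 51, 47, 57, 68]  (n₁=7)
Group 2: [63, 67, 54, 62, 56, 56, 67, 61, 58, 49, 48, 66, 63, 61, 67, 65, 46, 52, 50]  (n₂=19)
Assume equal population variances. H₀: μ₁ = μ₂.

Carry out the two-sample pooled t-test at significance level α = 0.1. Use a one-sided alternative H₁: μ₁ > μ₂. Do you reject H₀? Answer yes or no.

reject H₀: no

x̄₁=53.857, s₁=6.986, n₁=7
x̄₂=58.474, s₂=7.011, n₂=19
s_p² = [6·6.986² + 18·7.011²]/24 = 49.0664
SE = √(s_p²·(1/7+1/19)) = 3.0971
t = (53.857−58.474)/3.0971 = -1.4906
df = 24
p-value (one-sided, H₁ greater) = 0.92545
At α=0.1: p ≥ α → fail to reject H₀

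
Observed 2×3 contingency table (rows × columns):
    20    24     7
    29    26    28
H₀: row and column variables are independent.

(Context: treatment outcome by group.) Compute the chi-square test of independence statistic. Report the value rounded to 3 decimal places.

Row totals [51, 83], col totals [49, 50, 35], n=134
χ² = (20−18.65)²/18.65 + (24−19.03)²/19.03 + (7−13.32)²/13.32 + (29−30.35)²/30.35 + (26−30.97)²/30.97 + (28−21.68)²/21.68 = 7.0959
df = 2

test statistic = 7.096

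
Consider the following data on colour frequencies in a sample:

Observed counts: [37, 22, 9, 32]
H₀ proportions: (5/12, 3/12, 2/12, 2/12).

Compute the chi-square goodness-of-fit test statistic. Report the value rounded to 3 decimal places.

n = 100; E_i = n·p_i = [41.67, 25.00, 16.67, 16.67]
χ² = (37−41.67)²/41.67 + (22−25.00)²/25.00 + (9−16.67)²/16.67 + (32−16.67)²/16.67 = 18.5160
df = 3

test statistic = 18.516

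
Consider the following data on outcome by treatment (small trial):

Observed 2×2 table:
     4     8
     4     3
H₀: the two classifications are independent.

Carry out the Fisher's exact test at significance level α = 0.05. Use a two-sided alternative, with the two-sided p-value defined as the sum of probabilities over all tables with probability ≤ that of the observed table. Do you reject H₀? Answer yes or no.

reject H₀: no

Margins: r₁=12, r₂=7, c₁=8, c₂=11, n=19
p_obs = C(12,4)·C(7,4)/C(19,8); sum pmf over tables with pmf ≤ p_obs
p-value (two-sided) = 0.37652
At α=0.05: p ≥ α → fail to reject H₀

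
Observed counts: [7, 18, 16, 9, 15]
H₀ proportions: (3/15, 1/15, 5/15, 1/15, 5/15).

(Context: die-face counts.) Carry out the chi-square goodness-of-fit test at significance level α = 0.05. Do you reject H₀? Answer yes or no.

n = 65; E_i = n·p_i = [13.00, 4.33, 21.67, 4.33, 21.67]
χ² = (7−13.00)²/13.00 + (18−4.33)²/4.33 + (16−21.67)²/21.67 + (9−4.33)²/4.33 + (15−21.67)²/21.67 = 54.4308
df = 4
p-value (upper-tail) = 0.00000
At α=0.05: p < α → reject H₀

reject H₀: yes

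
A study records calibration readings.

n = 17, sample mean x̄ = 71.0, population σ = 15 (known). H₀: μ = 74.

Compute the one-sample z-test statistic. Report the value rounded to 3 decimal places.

SE = σ/√n = 15/√17 = 3.6380
z = (x̄−μ₀)/SE = (71.0−74)/3.6380 = -0.8246

test statistic = -0.825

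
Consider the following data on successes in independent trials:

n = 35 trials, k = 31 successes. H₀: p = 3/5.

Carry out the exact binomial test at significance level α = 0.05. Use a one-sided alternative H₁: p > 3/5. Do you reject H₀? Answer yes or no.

Exact binomial: n=35, k=31, p₀=3/5=0.6000
P(X≥31) from Σ C(n,i)·p₀^i·(1−p₀)^(n−i)
p-value (one-sided, H₁ greater) = 0.00022
At α=0.05: p < α → reject H₀

reject H₀: yes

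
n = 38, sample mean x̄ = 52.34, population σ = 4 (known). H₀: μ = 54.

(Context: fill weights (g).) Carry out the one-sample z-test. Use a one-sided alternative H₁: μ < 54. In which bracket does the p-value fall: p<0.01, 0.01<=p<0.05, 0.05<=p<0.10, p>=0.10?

p-value bracket: p<0.01

SE = σ/√n = 4/√38 = 0.6489
z = (x̄−μ₀)/SE = (52.34−54)/0.6489 = -2.5582
p-value (one-sided, H₁ less) = 0.00526
→ bracket: p<0.01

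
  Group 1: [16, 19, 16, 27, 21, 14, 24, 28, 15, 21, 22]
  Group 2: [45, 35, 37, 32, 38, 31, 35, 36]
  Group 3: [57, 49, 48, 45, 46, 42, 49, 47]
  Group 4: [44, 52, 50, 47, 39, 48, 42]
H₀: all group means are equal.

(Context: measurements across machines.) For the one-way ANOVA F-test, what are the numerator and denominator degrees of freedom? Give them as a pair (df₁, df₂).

degrees of freedom = [3, 30]

k = 4 groups, N = 34 total
df = (k−1, N−k) = (4−1, 34−4) = (3, 30)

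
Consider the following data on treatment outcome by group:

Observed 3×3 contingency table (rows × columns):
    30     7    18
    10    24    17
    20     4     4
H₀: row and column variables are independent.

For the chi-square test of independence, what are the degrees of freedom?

degrees of freedom = 4

df = (r−1)(c−1) = (3−1)·(3−1) = 4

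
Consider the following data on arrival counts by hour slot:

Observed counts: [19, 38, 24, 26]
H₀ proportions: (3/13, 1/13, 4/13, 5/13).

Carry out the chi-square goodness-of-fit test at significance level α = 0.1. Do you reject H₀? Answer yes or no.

reject H₀: yes

n = 107; E_i = n·p_i = [24.69, 8.23, 32.92, 41.15]
χ² = (19−24.69)²/24.69 + (38−8.23)²/8.23 + (24−32.92)²/32.92 + (26−41.15)²/41.15 = 116.9807
df = 3
p-value (upper-tail) = 0.00000
At α=0.1: p < α → reject H₀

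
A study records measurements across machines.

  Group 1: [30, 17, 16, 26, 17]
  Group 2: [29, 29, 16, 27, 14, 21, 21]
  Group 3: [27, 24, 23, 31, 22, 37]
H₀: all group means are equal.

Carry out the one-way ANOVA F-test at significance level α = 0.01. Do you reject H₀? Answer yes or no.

reject H₀: no

Group means [21.20, 22.43, 27.33], grand mean 23.722
SSB = Σnᵢ(x̄ᵢ−x̄)² = 121.763; SSW = ΣΣ(x−x̄ᵢ)² = 551.848
MSB = 121.763/2 = 60.8817; MSW = 551.848/15 = 36.7898
F = MSB/MSW = 1.6549
df = (2, 15)
p-value (upper-tail) = 0.22417
At α=0.01: p ≥ α → fail to reject H₀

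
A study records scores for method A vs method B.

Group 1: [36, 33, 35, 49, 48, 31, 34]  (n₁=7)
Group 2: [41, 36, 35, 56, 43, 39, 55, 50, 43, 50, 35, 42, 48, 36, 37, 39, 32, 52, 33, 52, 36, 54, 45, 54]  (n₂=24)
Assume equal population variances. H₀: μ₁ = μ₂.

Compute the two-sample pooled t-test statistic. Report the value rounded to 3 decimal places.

test statistic = -1.644

x̄₁=38.000, s₁=7.348, n₁=7
x̄₂=43.458, s₂=7.824, n₂=24
s_p² = [6·7.348² + 23·7.824²]/29 = 59.7227
SE = √(s_p²·(1/7+1/24)) = 3.3197
t = (38.000−43.458)/3.3197 = -1.6442
df = 29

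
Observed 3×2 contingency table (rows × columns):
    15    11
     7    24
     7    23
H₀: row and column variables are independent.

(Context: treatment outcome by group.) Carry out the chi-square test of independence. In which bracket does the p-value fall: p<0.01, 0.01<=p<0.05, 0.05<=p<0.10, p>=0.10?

p-value bracket: p<0.01

Row totals [26, 31, 30], col totals [29, 58], n=87
χ² = (15−8.67)²/8.67 + (11−17.33)²/17.33 + (7−10.33)²/10.33 + (24−20.67)²/20.67 + (7−10.00)²/10.00 + (23−20.00)²/20.00 = 9.9052
df = 2
p-value (upper-tail) = 0.00706
→ bracket: p<0.01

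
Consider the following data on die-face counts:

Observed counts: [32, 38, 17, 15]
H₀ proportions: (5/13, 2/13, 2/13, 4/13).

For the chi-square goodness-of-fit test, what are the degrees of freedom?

df = k − 1 = 4 − 1 = 3

degrees of freedom = 3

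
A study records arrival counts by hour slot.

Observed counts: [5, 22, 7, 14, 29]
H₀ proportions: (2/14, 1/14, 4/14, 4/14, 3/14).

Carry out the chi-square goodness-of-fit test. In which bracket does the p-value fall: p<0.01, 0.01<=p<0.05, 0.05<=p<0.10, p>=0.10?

n = 77; E_i = n·p_i = [11.00, 5.50, 22.00, 22.00, 16.50]
χ² = (5−11.00)²/11.00 + (22−5.50)²/5.50 + (7−22.00)²/22.00 + (14−22.00)²/22.00 + (29−16.50)²/16.50 = 75.3788
df = 4
p-value (upper-tail) = 0.00000
→ bracket: p<0.01

p-value bracket: p<0.01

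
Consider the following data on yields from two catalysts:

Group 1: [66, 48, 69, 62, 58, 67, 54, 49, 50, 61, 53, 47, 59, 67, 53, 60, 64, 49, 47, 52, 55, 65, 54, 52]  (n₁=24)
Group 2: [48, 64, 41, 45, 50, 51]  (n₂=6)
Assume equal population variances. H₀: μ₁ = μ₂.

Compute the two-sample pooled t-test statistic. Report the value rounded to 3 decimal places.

x̄₁=56.708, s₁=7.080, n₁=24
x̄₂=49.833, s₂=7.834, n₂=6
s_p² = [23·7.080² + 5·7.834²]/28 = 52.1354
SE = √(s_p²·(1/24+1/6)) = 3.2957
t = (56.708−49.833)/3.2957 = 2.0861
df = 28

test statistic = 2.086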